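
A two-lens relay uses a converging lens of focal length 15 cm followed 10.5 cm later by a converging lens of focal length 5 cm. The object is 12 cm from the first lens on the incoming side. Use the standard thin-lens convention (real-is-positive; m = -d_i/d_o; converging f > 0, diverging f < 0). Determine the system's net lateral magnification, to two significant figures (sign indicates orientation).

-0.38

Applying the thin-lens equation to the first lens, 1/15 = 1/12 + 1/d_i1, which gives d_i1 = -60.000 cm.
Its lateral magnification is m_1 = -d_i1/d_o1 = -(-60.000)/12 = 5.0000.
The intermediate image is virtual, 60.000 cm to the left of lens 1, so d_o2 = L - d_i1 = 10.5 - (-60.000) = 70.500 cm.
Applying the thin-lens equation again with f_2 = 5 cm and d_o2 = 70.500 cm gives d_i2 = 5.382 cm.
m_2 = -(5.382)/(70.500) = -0.0763.
The system's lateral magnification is m_1 m_2 = (5.0000)(-0.0763) = -0.3817.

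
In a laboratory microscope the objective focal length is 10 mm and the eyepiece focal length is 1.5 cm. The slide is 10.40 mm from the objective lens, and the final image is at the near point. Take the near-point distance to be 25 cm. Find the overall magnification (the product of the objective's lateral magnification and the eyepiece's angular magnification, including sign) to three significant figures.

Convert to cm: f_obj = 10 mm = 1 cm; d_o = 10.40 mm = 1.04 cm.
Objective: 1/d_i = 1/f_obj - 1/d_o = 1/1 - 1/1.04 = 0.03846 cm^-1, so d_i = 26.000 cm.
m_obj = -d_i/d_o = -26.000/1.04 = -25.000.
Eyepiece angular magnification (image at near point): M_eye = 1 + D/f_e = 1 + 25/1.5 = 17.667.
Overall M = m_obj x M_eye = (-25.000)(17.667) = -441.67.

-442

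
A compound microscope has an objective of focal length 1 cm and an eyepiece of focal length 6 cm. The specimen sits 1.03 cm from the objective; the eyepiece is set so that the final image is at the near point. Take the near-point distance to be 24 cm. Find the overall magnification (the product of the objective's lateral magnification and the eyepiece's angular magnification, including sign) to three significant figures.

-167

Objective: 1/d_i = 1/f_obj - 1/d_o = 1/1 - 1/1.03 = 0.02913 cm^-1, so d_i = 34.333 cm.
m_obj = -d_i/d_o = -34.333/1.03 = -33.333.
Eyepiece angular magnification (image at near point): M_eye = 1 + D/f_e = 1 + 24/6 = 5.000.
Overall M = m_obj x M_eye = (-33.333)(5.000) = -166.67.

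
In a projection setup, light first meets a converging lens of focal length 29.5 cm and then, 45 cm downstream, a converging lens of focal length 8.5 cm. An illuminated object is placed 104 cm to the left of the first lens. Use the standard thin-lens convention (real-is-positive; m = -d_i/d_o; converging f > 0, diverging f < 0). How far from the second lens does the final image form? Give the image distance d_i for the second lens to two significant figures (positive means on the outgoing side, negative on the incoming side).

Applying the thin-lens equation to the first lens, 1/29.5 = 1/104 + 1/d_i1, which gives d_i1 = 41.181 cm.
Object distance for lens 2: d_o2 = 45 - 41.181 = 3.819 cm.
Applying the thin-lens equation again with f_2 = 8.5 cm and d_o2 = 3.819 cm gives d_i2 = -6.934 cm.

-6.9 cm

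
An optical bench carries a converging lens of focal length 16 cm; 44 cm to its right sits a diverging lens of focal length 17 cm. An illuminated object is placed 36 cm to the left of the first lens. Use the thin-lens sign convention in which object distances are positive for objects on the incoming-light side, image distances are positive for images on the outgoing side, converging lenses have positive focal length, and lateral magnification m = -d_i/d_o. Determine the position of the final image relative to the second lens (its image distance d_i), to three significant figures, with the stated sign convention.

-8.02 cm

Lens 1: 1/d_i1 = 1/f_1 - 1/d_o1 = 1/16 - 1/36 = 0.03472 cm^-1, so d_i1 = 28.800 cm.
That image sits 15.200 cm in front of the second lens, so d_o2 = 15.200 cm.
Lens 2: 1/d_i2 = 1/f_2 - 1/d_o2 = 1/(-17) - 1/(15.200) = -0.12461 cm^-1, so d_i2 = -8.025 cm.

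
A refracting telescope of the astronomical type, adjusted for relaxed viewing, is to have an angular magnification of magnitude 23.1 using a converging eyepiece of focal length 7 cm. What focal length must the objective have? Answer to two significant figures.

160 cm

|M| = f_obj/|f_eye|, so f_obj = |M| x |f_eye| = 23.1 x 7 = 161.700 cm.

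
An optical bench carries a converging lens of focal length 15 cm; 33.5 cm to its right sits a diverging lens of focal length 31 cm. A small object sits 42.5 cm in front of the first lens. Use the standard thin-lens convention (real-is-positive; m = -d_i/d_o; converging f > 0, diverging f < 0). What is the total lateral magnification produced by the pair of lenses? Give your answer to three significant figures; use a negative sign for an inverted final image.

First lens: d_i1 = 1/(1/15 - 1/42.5) = 23.182 cm.
m_1 = -(23.182)/42.5 = -0.5455.
The intermediate image is 23.182 cm to the right of lens 1, so d_o2 = L - d_i1 = 33.5 - 23.182 = 10.318 cm.
Second lens: d_i2 = 1/(1/(-31) - 1/(10.318)) = -7.741 cm.
m_2 = -(-7.741)/(10.318) = 0.7503.
Total m = m_1 x m_2 = (-0.5455)(0.7503) = -0.4092.

-0.409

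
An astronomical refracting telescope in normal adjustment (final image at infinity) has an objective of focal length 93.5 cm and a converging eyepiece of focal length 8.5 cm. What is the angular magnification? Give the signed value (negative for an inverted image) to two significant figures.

-11

M = -f_obj/f_eye = -93.5/(8.5) = -11.000.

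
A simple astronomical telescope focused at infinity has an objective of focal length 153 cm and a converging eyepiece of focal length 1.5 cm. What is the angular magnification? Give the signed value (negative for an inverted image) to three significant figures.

M = -f_obj/f_eye = -153/(1.5) = -102.000.

-102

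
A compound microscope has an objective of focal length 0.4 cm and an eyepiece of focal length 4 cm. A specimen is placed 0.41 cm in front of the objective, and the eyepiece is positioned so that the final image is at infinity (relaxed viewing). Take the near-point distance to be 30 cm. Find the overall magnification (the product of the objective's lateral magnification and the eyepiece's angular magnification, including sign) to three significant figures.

-300

Objective: 1/d_i = 1/f_obj - 1/d_o = 1/0.4 - 1/0.41 = 0.06098 cm^-1, so d_i = 16.400 cm.
m_obj = -d_i/d_o = -16.400/0.41 = -40.000.
Eyepiece angular magnification (image at infinity): M_eye = D/f_e = 30/4 = 7.500.
Overall M = m_obj x M_eye = (-40.000)(7.500) = -300.00.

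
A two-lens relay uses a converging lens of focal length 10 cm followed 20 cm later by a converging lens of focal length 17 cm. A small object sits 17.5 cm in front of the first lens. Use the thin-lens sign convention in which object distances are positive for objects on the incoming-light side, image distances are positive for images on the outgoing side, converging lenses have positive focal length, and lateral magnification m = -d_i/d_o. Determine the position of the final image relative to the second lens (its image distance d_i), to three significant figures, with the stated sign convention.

2.79 cm

First lens: d_i1 = 1/(1/10 - 1/17.5) = 23.333 cm.
Since 23.333 cm > 20 cm, the first image lies past the second lens and serves as a virtual object: d_o2 = L - d_i1 = -3.333 cm.
Second lens: d_i2 = 1/(1/17 - 1/(-3.333)) = 2.787 cm.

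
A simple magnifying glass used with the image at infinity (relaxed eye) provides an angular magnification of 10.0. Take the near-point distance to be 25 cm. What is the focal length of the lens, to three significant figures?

For the image at infinity, M = D/f.
f = D/M = 25/10.0 = 2.500 cm.

2.50 cm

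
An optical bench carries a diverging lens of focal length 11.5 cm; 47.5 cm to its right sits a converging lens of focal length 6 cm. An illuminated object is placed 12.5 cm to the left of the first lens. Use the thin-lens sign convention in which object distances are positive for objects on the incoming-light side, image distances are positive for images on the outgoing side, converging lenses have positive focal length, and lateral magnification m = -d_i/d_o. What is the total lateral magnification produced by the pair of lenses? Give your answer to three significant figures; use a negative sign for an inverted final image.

Lens 1: 1/d_i1 = 1/f_1 - 1/d_o1 = 1/(-11.5) - 1/12.5 = -0.16696 cm^-1, so d_i1 = -5.990 cm.
m_1 = -(-5.990)/12.5 = 0.4792.
The intermediate image is virtual, 5.990 cm to the left of lens 1, so d_o2 = L - d_i1 = 47.5 - (-5.990) = 53.490 cm.
Lens 2: 1/d_i2 = 1/f_2 - 1/d_o2 = 1/6 - 1/(53.490) = 0.14797 cm^-1, so d_i2 = 6.758 cm.
m_2 = -(6.758)/(53.490) = -0.1263.
The system's lateral magnification is m_1 m_2 = (0.4792)(-0.1263) = -0.0605.

-0.0605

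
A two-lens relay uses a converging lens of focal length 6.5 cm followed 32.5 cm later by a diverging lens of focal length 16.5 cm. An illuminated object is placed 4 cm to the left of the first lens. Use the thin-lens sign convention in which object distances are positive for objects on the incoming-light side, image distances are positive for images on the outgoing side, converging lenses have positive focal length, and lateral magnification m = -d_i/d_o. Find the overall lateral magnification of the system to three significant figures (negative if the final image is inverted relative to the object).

First lens: d_i1 = 1/(1/6.5 - 1/4) = -10.400 cm.
m_1 = -(-10.400)/4 = 2.6000.
With d_i1 < 0 the first image is virtual and lies on the object side; the object distance for lens 2 is d_o2 = 32.5 - (-10.400) = 42.900 cm.
Second lens: d_i2 = 1/(1/(-16.5) - 1/(42.900)) = -11.917 cm.
m_2 = -(-11.917)/(42.900) = 0.2778.
The system's lateral magnification is m_1 m_2 = (2.6000)(0.2778) = 0.7222.

0.722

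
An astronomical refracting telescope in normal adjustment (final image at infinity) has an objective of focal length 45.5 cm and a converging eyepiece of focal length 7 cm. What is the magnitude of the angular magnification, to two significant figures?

|M| = f_obj/|f_eye| = 45.5/7 = 6.500.

6.5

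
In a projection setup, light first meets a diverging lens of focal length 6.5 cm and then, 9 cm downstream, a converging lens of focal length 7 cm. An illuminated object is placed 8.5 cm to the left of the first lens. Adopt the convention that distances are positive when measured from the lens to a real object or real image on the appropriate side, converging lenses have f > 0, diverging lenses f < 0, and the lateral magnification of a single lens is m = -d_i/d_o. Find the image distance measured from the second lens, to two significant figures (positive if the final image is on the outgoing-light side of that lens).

16 cm

Applying the thin-lens equation to the first lens, 1/(-6.5) = 1/8.5 + 1/d_i1, which gives d_i1 = -3.683 cm.
The intermediate image is virtual, 3.683 cm to the left of lens 1, so d_o2 = L - d_i1 = 9 - (-3.683) = 12.683 cm.
Applying the thin-lens equation again with f_2 = 7 cm and d_o2 = 12.683 cm gives d_i2 = 15.622 cm.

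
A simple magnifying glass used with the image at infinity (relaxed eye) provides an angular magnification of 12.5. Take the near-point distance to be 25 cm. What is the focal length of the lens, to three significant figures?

For the image at infinity, M = D/f.
f = D/M = 25/12.5 = 2.000 cm.

2.00 cm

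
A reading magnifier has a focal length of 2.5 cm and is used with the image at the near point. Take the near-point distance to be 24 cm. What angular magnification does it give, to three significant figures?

M = 1 + D/f = 1 + 24/2.5 = 10.600.

10.6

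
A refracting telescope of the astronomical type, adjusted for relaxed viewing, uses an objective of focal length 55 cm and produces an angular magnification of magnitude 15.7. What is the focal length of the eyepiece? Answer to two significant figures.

|M| = f_obj/f_eye, so f_eye = f_obj/|M| = 55/15.7 = 3.503 cm.

3.5 cm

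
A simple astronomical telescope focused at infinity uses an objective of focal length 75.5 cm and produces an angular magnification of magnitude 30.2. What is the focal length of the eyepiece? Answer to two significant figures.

|M| = f_obj/f_eye, so f_eye = f_obj/|M| = 75.5/30.2 = 2.500 cm.

2.5 cm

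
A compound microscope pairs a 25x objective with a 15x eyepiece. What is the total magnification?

375

The overall magnification of a compound microscope is the product of the objective and eyepiece magnifications:
M = M_obj x M_eye = 25 x 15 = 375.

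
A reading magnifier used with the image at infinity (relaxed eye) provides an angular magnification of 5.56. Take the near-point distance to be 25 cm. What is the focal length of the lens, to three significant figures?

4.50 cm

For the image at infinity, M = D/f.
f = D/M = 25/5.56 = 4.496 cm.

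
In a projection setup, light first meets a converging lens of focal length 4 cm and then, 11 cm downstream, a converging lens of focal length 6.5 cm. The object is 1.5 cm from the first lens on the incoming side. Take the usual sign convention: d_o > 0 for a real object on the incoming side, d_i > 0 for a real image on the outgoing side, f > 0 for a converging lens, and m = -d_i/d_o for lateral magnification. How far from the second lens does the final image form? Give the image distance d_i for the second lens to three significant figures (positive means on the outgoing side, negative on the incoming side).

Lens 1: 1/d_i1 = 1/f_1 - 1/d_o1 = 1/4 - 1/1.5 = -0.41667 cm^-1, so d_i1 = -2.400 cm.
The intermediate image is virtual, 2.400 cm to the left of lens 1, so d_o2 = L - d_i1 = 11 - (-2.400) = 13.400 cm.
Lens 2: 1/d_i2 = 1/f_2 - 1/d_o2 = 1/6.5 - 1/(13.400) = 0.07922 cm^-1, so d_i2 = 12.623 cm.

12.6 cm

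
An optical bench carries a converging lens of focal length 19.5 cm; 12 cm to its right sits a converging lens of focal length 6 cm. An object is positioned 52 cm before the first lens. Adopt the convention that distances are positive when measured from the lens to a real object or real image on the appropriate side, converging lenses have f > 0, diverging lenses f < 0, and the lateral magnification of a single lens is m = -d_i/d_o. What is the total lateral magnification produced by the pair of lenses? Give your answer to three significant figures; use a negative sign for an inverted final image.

-0.143

Lens 1: 1/d_i1 = 1/f_1 - 1/d_o1 = 1/19.5 - 1/52 = 0.03205 cm^-1, so d_i1 = 31.200 cm.
m_1 = -(31.200)/52 = -0.6000.
This image would form 31.200 cm past lens 1, i.e. 19.200 cm beyond lens 2, so it is a virtual object for lens 2: d_o2 = 12 - 31.200 = -19.200 cm.
Lens 2: 1/d_i2 = 1/f_2 - 1/d_o2 = 1/6 - 1/(-19.200) = 0.21875 cm^-1, so d_i2 = 4.571 cm.
m_2 = -(4.571)/(-19.200) = 0.2381.
Overall magnification: m = m_1 m_2 = -0.1429.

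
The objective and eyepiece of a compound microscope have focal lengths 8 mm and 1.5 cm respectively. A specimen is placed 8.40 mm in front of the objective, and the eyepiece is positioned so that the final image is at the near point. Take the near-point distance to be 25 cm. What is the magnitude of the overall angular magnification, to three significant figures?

Convert to cm: f_obj = 8 mm = 0.8 cm; d_o = 8.40 mm = 0.84 cm.
Objective: 1/d_i = 1/f_obj - 1/d_o = 1/0.8 - 1/0.84 = 0.05952 cm^-1, so d_i = 16.800 cm.
m_obj = -d_i/d_o = -16.800/0.84 = -20.000.
Eyepiece angular magnification (image at near point): M_eye = 1 + D/f_e = 1 + 25/1.5 = 17.667.
Overall M = m_obj x M_eye = (-20.000)(17.667) = -353.33.
|M| = 353.33.

353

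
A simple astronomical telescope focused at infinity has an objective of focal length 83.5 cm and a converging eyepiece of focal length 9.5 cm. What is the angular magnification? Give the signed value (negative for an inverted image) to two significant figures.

M = -f_obj/f_eye = -83.5/(9.5) = -8.789.

-8.8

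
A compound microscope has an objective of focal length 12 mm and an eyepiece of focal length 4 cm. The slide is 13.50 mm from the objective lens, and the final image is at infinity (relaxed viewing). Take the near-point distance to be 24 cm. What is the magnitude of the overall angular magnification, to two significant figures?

Convert to cm: f_obj = 12 mm = 1.2 cm; d_o = 13.50 mm = 1.35 cm.
Objective: 1/d_i = 1/f_obj - 1/d_o = 1/1.2 - 1/1.35 = 0.09259 cm^-1, so d_i = 10.800 cm.
m_obj = -d_i/d_o = -10.800/1.35 = -8.000.
Eyepiece angular magnification (image at infinity): M_eye = D/f_e = 24/4 = 6.000.
Overall M = m_obj x M_eye = (-8.000)(6.000) = -48.00.
|M| = 48.00.

48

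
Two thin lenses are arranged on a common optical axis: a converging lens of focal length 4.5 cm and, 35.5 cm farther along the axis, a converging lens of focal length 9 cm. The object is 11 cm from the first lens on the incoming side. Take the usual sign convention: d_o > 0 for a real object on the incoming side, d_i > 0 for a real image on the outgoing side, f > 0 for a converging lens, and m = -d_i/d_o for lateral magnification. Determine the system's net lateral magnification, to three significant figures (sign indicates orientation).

0.330

Applying the thin-lens equation to the first lens, 1/4.5 = 1/11 + 1/d_i1, which gives d_i1 = 7.615 cm.
Its lateral magnification is m_1 = -d_i1/d_o1 = -(7.615)/11 = -0.6923.
Object distance for lens 2: d_o2 = 35.5 - 7.615 = 27.885 cm.
Applying the thin-lens equation again with f_2 = 9 cm and d_o2 = 27.885 cm gives d_i2 = 13.289 cm.
m_2 = -(13.289)/(27.885) = -0.4766.
The system's lateral magnification is m_1 m_2 = (-0.6923)(-0.4766) = 0.3299.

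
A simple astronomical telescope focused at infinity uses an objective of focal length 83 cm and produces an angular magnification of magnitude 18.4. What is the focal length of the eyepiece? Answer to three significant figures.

|M| = f_obj/f_eye, so f_eye = f_obj/|M| = 83/18.4 = 4.511 cm.

4.51 cm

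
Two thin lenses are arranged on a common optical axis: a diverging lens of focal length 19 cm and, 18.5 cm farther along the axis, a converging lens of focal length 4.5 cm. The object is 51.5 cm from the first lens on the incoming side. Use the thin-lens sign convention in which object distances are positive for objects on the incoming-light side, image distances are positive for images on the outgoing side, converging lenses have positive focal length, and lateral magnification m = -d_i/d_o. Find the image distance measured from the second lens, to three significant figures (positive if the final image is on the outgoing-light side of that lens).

Applying the thin-lens equation to the first lens, 1/(-19) = 1/51.5 + 1/d_i1, which gives d_i1 = -13.879 cm.
With d_i1 < 0 the first image is virtual and lies on the object side; the object distance for lens 2 is d_o2 = 18.5 - (-13.879) = 32.379 cm.
Applying the thin-lens equation again with f_2 = 4.5 cm and d_o2 = 32.379 cm gives d_i2 = 5.226 cm.

5.23 cm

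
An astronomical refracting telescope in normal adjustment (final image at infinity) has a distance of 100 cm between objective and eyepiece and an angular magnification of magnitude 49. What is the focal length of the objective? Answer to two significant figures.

98 cm

In normal adjustment the tube length equals f_obj + f_eye and |M| = f_obj/f_eye.
So f_obj = 49 f_eye and 49 f_eye + f_eye = 100 cm, giving f_eye = 100/50 = 2.000 cm and f_obj = 98.000 cm.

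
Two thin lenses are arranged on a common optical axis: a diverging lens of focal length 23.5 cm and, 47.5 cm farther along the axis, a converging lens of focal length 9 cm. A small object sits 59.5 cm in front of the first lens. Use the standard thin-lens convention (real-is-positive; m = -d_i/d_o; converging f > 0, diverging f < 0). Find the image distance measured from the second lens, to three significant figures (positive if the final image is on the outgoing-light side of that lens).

Lens 1: 1/d_i1 = 1/f_1 - 1/d_o1 = 1/(-23.5) - 1/59.5 = -0.05936 cm^-1, so d_i1 = -16.846 cm.
The intermediate image is virtual, 16.846 cm to the left of lens 1, so d_o2 = L - d_i1 = 47.5 - (-16.846) = 64.346 cm.
Lens 2: 1/d_i2 = 1/f_2 - 1/d_o2 = 1/9 - 1/(64.346) = 0.09557 cm^-1, so d_i2 = 10.464 cm.

10.5 cm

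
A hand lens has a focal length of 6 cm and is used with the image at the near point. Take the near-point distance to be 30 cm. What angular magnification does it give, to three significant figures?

6.00

M = 1 + D/f = 1 + 30/6 = 6.000.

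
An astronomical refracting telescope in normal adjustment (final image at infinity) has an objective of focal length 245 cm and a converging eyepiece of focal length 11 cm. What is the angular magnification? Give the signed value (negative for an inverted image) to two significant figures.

-22

M = -f_obj/f_eye = -245/(11) = -22.273.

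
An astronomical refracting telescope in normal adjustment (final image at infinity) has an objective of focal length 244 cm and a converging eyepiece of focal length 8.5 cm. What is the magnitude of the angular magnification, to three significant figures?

|M| = f_obj/|f_eye| = 244/8.5 = 28.706.

28.7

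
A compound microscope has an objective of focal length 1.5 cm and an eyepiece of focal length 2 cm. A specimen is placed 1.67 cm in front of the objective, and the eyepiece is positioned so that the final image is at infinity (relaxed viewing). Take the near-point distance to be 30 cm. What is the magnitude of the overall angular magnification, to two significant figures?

130

Objective: 1/d_i = 1/f_obj - 1/d_o = 1/1.5 - 1/1.67 = 0.06786 cm^-1, so d_i = 14.735 cm.
m_obj = -d_i/d_o = -14.735/1.67 = -8.824.
Eyepiece angular magnification (image at infinity): M_eye = D/f_e = 30/2 = 15.000.
Overall M = m_obj x M_eye = (-8.824)(15.000) = -132.35.
|M| = 132.35.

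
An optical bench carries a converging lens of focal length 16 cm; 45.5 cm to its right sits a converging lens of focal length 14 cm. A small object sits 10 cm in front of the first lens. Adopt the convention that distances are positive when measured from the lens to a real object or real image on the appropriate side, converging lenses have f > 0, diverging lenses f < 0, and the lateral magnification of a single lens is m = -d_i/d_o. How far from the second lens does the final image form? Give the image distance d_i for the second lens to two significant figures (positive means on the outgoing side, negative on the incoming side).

Lens 1: 1/d_i1 = 1/f_1 - 1/d_o1 = 1/16 - 1/10 = -0.03750 cm^-1, so d_i1 = -26.667 cm.
The intermediate image is virtual, 26.667 cm to the left of lens 1, so d_o2 = L - d_i1 = 45.5 - (-26.667) = 72.167 cm.
Lens 2: 1/d_i2 = 1/f_2 - 1/d_o2 = 1/14 - 1/(72.167) = 0.05757 cm^-1, so d_i2 = 17.370 cm.

17 cm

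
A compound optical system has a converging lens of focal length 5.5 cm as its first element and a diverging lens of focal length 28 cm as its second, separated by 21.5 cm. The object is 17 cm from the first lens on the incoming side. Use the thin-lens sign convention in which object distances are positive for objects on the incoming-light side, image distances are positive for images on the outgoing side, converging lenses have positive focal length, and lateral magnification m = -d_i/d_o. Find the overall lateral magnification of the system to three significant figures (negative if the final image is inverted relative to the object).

-0.324

Applying the thin-lens equation to the first lens, 1/5.5 = 1/17 + 1/d_i1, which gives d_i1 = 8.130 cm.
Its lateral magnification is m_1 = -d_i1/d_o1 = -(8.130)/17 = -0.4783.
The intermediate image is 8.130 cm to the right of lens 1, so d_o2 = L - d_i1 = 21.5 - 8.130 = 13.370 cm.
Applying the thin-lens equation again with f_2 = -28 cm and d_o2 = 13.370 cm gives d_i2 = -9.049 cm.
m_2 = -(-9.049)/(13.370) = 0.6768.
Overall magnification: m = m_1 m_2 = -0.3237.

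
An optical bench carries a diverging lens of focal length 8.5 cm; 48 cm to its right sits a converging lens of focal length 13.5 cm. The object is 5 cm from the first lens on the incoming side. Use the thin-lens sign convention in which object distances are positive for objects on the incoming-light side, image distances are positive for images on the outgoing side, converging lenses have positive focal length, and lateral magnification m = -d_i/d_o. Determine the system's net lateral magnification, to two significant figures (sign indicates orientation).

First lens: d_i1 = 1/(1/(-8.5) - 1/5) = -3.148 cm.
m_1 = -(-3.148)/5 = 0.6296.
With d_i1 < 0 the first image is virtual and lies on the object side; the object distance for lens 2 is d_o2 = 48 - (-3.148) = 51.148 cm.
Second lens: d_i2 = 1/(1/13.5 - 1/(51.148)) = 18.341 cm.
m_2 = -(18.341)/(51.148) = -0.3586.
Overall magnification: m = m_1 m_2 = -0.2258.

-0.23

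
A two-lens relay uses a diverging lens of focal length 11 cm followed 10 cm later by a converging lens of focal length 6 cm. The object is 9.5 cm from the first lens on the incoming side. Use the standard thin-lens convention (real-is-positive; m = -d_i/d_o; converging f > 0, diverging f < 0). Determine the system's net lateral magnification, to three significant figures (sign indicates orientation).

-0.354

First lens: d_i1 = 1/(1/(-11) - 1/9.5) = -5.098 cm.
m_1 = -(-5.098)/9.5 = 0.5366.
The intermediate image is virtual, 5.098 cm to the left of lens 1, so d_o2 = L - d_i1 = 10 - (-5.098) = 15.098 cm.
Second lens: d_i2 = 1/(1/6 - 1/(15.098)) = 9.957 cm.
m_2 = -(9.957)/(15.098) = -0.6595.
Overall magnification: m = m_1 m_2 = -0.3539.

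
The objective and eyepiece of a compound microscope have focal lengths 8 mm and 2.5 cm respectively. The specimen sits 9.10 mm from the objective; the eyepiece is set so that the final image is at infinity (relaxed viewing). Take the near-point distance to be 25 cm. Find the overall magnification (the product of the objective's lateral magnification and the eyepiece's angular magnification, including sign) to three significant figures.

-72.7

Convert to cm: f_obj = 8 mm = 0.8 cm; d_o = 9.10 mm = 0.91 cm.
Objective: 1/d_i = 1/f_obj - 1/d_o = 1/0.8 - 1/0.91 = 0.15110 cm^-1, so d_i = 6.618 cm.
m_obj = -d_i/d_o = -6.618/0.91 = -7.273.
Eyepiece angular magnification (image at infinity): M_eye = D/f_e = 25/2.5 = 10.000.
Overall M = m_obj x M_eye = (-7.273)(10.000) = -72.73.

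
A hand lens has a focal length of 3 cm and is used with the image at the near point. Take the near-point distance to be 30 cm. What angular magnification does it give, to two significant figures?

11

M = 1 + D/f = 1 + 30/3 = 11.000.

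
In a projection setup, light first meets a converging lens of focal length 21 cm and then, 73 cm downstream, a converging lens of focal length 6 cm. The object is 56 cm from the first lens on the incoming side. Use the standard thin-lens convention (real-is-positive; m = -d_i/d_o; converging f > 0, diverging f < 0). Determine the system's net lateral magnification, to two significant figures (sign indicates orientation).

0.11

First lens: d_i1 = 1/(1/21 - 1/56) = 33.600 cm.
m_1 = -(33.600)/56 = -0.6000.
The intermediate image is 33.600 cm to the right of lens 1, so d_o2 = L - d_i1 = 73 - 33.600 = 39.400 cm.
Second lens: d_i2 = 1/(1/6 - 1/(39.400)) = 7.078 cm.
m_2 = -(7.078)/(39.400) = -0.1796.
Overall magnification: m = m_1 m_2 = 0.1078.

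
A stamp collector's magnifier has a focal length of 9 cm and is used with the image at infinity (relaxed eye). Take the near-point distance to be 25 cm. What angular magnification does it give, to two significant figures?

M = D/f = 25/9 = 2.778.

2.8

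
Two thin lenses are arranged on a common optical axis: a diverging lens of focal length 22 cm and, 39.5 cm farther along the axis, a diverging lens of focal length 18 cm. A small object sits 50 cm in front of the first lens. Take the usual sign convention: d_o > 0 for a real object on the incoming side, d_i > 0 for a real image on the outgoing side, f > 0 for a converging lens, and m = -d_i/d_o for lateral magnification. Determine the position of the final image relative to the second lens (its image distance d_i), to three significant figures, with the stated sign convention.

Lens 1: 1/d_i1 = 1/f_1 - 1/d_o1 = 1/(-22) - 1/50 = -0.06545 cm^-1, so d_i1 = -15.278 cm.
With d_i1 < 0 the first image is virtual and lies on the object side; the object distance for lens 2 is d_o2 = 39.5 - (-15.278) = 54.778 cm.
Lens 2: 1/d_i2 = 1/f_2 - 1/d_o2 = 1/(-18) - 1/(54.778) = -0.07381 cm^-1, so d_i2 = -13.548 cm.

-13.5 cm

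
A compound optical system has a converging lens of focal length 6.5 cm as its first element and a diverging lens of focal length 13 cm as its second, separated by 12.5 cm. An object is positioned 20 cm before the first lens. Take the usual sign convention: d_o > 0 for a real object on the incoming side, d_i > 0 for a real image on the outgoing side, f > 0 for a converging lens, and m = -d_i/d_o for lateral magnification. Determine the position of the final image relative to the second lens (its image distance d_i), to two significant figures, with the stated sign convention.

-2.4 cm

Lens 1: 1/d_i1 = 1/f_1 - 1/d_o1 = 1/6.5 - 1/20 = 0.10385 cm^-1, so d_i1 = 9.630 cm.
The intermediate image is 9.630 cm to the right of lens 1, so d_o2 = L - d_i1 = 12.5 - 9.630 = 2.870 cm.
Lens 2: 1/d_i2 = 1/f_2 - 1/d_o2 = 1/(-13) - 1/(2.870) = -0.42531 cm^-1, so d_i2 = -2.351 cm.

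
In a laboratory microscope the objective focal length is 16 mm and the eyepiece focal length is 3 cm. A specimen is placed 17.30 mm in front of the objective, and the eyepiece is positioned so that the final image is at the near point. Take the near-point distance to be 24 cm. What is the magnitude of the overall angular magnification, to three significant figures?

111

Convert to cm: f_obj = 16 mm = 1.6 cm; d_o = 17.30 mm = 1.73 cm.
Objective: 1/d_i = 1/f_obj - 1/d_o = 1/1.6 - 1/1.73 = 0.04697 cm^-1, so d_i = 21.292 cm.
m_obj = -d_i/d_o = -21.292/1.73 = -12.308.
Eyepiece angular magnification (image at near point): M_eye = 1 + D/f_e = 1 + 24/3 = 9.000.
Overall M = m_obj x M_eye = (-12.308)(9.000) = -110.77.
|M| = 110.77.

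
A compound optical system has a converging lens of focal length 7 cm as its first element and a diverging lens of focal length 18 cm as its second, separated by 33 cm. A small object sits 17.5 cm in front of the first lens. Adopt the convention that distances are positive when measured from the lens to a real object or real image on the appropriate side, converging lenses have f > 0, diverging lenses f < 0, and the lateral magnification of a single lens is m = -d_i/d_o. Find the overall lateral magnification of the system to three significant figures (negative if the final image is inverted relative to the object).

First lens: d_i1 = 1/(1/7 - 1/17.5) = 11.667 cm.
m_1 = -(11.667)/17.5 = -0.6667.
That image sits 21.333 cm in front of the second lens, so d_o2 = 21.333 cm.
Second lens: d_i2 = 1/(1/(-18) - 1/(21.333)) = -9.763 cm.
m_2 = -(-9.763)/(21.333) = 0.4576.
The system's lateral magnification is m_1 m_2 = (-0.6667)(0.4576) = -0.3051.

-0.305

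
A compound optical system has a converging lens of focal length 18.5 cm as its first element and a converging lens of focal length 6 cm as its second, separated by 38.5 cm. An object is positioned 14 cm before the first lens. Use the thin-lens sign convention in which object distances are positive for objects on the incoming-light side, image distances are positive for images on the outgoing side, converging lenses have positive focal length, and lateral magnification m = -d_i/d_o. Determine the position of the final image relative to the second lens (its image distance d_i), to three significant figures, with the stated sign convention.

6.40 cm

Applying the thin-lens equation to the first lens, 1/18.5 = 1/14 + 1/d_i1, which gives d_i1 = -57.556 cm.
With d_i1 < 0 the first image is virtual and lies on the object side; the object distance for lens 2 is d_o2 = 38.5 - (-57.556) = 96.056 cm.
Applying the thin-lens equation again with f_2 = 6 cm and d_o2 = 96.056 cm gives d_i2 = 6.400 cm.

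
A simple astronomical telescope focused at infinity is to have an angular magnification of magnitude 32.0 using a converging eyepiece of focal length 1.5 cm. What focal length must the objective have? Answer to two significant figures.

|M| = f_obj/|f_eye|, so f_obj = |M| x |f_eye| = 32.0 x 1.5 = 48.000 cm.

48 cm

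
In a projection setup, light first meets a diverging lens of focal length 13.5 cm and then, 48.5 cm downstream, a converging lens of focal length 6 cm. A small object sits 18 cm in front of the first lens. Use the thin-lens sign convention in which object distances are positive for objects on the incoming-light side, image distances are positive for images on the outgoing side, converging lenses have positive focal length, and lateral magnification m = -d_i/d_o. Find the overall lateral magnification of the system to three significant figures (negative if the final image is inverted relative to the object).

-0.0512

Lens 1: 1/d_i1 = 1/f_1 - 1/d_o1 = 1/(-13.5) - 1/18 = -0.12963 cm^-1, so d_i1 = -7.714 cm.
m_1 = -(-7.714)/18 = 0.4286.
With d_i1 < 0 the first image is virtual and lies on the object side; the object distance for lens 2 is d_o2 = 48.5 - (-7.714) = 56.214 cm.
Lens 2: 1/d_i2 = 1/f_2 - 1/d_o2 = 1/6 - 1/(56.214) = 0.14888 cm^-1, so d_i2 = 6.717 cm.
m_2 = -(6.717)/(56.214) = -0.1195.
Total m = m_1 x m_2 = (0.4286)(-0.1195) = -0.0512.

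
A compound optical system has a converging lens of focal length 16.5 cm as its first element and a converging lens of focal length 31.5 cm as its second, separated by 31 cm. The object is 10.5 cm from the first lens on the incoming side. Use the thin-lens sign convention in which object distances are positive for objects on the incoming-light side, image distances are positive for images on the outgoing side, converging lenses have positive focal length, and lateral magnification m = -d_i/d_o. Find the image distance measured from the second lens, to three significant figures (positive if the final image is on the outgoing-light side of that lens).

66.5 cm

Lens 1: 1/d_i1 = 1/f_1 - 1/d_o1 = 1/16.5 - 1/10.5 = -0.03463 cm^-1, so d_i1 = -28.875 cm.
With d_i1 < 0 the first image is virtual and lies on the object side; the object distance for lens 2 is d_o2 = 31 - (-28.875) = 59.875 cm.
Lens 2: 1/d_i2 = 1/f_2 - 1/d_o2 = 1/31.5 - 1/(59.875) = 0.01504 cm^-1, so d_i2 = 66.469 cm.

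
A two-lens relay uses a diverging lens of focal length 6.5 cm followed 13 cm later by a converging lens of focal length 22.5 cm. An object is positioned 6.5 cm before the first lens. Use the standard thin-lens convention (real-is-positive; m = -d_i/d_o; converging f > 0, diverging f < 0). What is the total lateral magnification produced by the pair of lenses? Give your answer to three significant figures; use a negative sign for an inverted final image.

First lens: d_i1 = 1/(1/(-6.5) - 1/6.5) = -3.250 cm.
m_1 = -(-3.250)/6.5 = 0.5000.
With d_i1 < 0 the first image is virtual and lies on the object side; the object distance for lens 2 is d_o2 = 13 - (-3.250) = 16.250 cm.
Second lens: d_i2 = 1/(1/22.5 - 1/(16.250)) = -58.500 cm.
m_2 = -(-58.500)/(16.250) = 3.6000.
Total m = m_1 x m_2 = (0.5000)(3.6000) = 1.8000.

1.80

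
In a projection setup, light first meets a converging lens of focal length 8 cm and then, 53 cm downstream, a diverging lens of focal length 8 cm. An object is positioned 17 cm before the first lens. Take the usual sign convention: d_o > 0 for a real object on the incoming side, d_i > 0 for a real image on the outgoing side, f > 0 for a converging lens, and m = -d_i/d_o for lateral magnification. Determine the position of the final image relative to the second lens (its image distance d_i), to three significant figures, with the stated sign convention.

-6.61 cm

Lens 1: 1/d_i1 = 1/f_1 - 1/d_o1 = 1/8 - 1/17 = 0.06618 cm^-1, so d_i1 = 15.111 cm.
Object distance for lens 2: d_o2 = 53 - 15.111 = 37.889 cm.
Lens 2: 1/d_i2 = 1/f_2 - 1/d_o2 = 1/(-8) - 1/(37.889) = -0.15139 cm^-1, so d_i2 = -6.605 cm.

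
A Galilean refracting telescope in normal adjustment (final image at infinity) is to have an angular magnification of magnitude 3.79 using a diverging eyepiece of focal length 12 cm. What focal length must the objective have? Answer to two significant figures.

|M| = f_obj/|f_eye|, so f_obj = |M| x |f_eye| = 3.79 x 12 = 45.480 cm.

45 cm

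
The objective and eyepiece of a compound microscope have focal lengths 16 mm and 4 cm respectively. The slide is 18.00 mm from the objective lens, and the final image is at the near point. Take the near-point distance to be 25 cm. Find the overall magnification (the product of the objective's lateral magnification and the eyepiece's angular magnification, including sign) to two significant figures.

Convert to cm: f_obj = 16 mm = 1.6 cm; d_o = 18.00 mm = 1.80 cm.
Objective: 1/d_i = 1/f_obj - 1/d_o = 1/1.6 - 1/1.80 = 0.06944 cm^-1, so d_i = 14.400 cm.
m_obj = -d_i/d_o = -14.400/1.80 = -8.000.
Eyepiece angular magnification (image at near point): M_eye = 1 + D/f_e = 1 + 25/4 = 7.250.
Overall M = m_obj x M_eye = (-8.000)(7.250) = -58.00.

-58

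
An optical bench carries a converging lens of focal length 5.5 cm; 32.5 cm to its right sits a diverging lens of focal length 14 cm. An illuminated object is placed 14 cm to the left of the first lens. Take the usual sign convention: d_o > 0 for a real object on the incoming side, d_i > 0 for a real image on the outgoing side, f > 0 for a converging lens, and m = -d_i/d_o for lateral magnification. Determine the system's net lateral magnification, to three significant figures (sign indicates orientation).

First lens: d_i1 = 1/(1/5.5 - 1/14) = 9.059 cm.
m_1 = -(9.059)/14 = -0.6471.
That image sits 23.441 cm in front of the second lens, so d_o2 = 23.441 cm.
Second lens: d_i2 = 1/(1/(-14) - 1/(23.441)) = -8.765 cm.
m_2 = -(-8.765)/(23.441) = 0.3739.
Total m = m_1 x m_2 = (-0.6471)(0.3739) = -0.2419.

-0.242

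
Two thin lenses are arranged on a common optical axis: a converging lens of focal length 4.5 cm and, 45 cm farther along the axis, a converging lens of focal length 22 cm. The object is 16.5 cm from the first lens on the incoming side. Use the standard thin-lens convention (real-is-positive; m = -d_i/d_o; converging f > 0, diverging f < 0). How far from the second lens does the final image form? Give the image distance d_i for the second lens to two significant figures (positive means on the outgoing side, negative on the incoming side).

51 cm

Applying the thin-lens equation to the first lens, 1/4.5 = 1/16.5 + 1/d_i1, which gives d_i1 = 6.188 cm.
Object distance for lens 2: d_o2 = 45 - 6.188 = 38.812 cm.
Applying the thin-lens equation again with f_2 = 22 cm and d_o2 = 38.812 cm gives d_i2 = 50.788 cm.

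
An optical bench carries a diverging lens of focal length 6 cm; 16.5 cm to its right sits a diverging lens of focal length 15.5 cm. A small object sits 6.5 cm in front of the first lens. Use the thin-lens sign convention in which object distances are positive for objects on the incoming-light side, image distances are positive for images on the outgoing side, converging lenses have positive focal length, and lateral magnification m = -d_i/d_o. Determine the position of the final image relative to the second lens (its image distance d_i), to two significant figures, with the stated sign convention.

Applying the thin-lens equation to the first lens, 1/(-6) = 1/6.5 + 1/d_i1, which gives d_i1 = -3.120 cm.
The intermediate image is virtual, 3.120 cm to the left of lens 1, so d_o2 = L - d_i1 = 16.5 - (-3.120) = 19.620 cm.
Applying the thin-lens equation again with f_2 = -15.5 cm and d_o2 = 19.620 cm gives d_i2 = -8.659 cm.

-8.7 cm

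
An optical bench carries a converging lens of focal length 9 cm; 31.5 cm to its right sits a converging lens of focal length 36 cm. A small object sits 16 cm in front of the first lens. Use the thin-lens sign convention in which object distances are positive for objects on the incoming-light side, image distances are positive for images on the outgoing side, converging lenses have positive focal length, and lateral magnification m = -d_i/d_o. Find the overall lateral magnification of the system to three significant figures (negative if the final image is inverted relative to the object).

-1.85

Applying the thin-lens equation to the first lens, 1/9 = 1/16 + 1/d_i1, which gives d_i1 = 20.571 cm.
Its lateral magnification is m_1 = -d_i1/d_o1 = -(20.571)/16 = -1.2857.
That image sits 10.929 cm in front of the second lens, so d_o2 = 10.929 cm.
Applying the thin-lens equation again with f_2 = 36 cm and d_o2 = 10.929 cm gives d_i2 = -15.692 cm.
m_2 = -(-15.692)/(10.929) = 1.4359.
Overall magnification: m = m_1 m_2 = -1.8462.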